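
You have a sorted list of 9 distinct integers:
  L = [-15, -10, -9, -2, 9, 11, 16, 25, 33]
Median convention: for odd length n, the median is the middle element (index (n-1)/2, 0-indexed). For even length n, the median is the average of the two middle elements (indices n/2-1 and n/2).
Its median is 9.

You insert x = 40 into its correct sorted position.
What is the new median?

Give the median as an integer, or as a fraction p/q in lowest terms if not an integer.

Answer: 10

Derivation:
Old list (sorted, length 9): [-15, -10, -9, -2, 9, 11, 16, 25, 33]
Old median = 9
Insert x = 40
Old length odd (9). Middle was index 4 = 9.
New length even (10). New median = avg of two middle elements.
x = 40: 9 elements are < x, 0 elements are > x.
New sorted list: [-15, -10, -9, -2, 9, 11, 16, 25, 33, 40]
New median = 10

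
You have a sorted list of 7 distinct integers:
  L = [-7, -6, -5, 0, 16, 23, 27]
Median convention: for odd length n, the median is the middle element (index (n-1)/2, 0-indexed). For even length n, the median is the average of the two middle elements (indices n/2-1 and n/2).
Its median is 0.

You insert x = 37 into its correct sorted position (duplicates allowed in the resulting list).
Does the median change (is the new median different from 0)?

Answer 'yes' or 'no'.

Answer: yes

Derivation:
Old median = 0
Insert x = 37
New median = 8
Changed? yes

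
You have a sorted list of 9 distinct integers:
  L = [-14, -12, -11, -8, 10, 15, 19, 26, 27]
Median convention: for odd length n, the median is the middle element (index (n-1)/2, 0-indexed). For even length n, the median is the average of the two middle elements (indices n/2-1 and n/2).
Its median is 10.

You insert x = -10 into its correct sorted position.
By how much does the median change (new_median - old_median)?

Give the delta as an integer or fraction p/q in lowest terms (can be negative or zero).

Old median = 10
After inserting x = -10: new sorted = [-14, -12, -11, -10, -8, 10, 15, 19, 26, 27]
New median = 1
Delta = 1 - 10 = -9

Answer: -9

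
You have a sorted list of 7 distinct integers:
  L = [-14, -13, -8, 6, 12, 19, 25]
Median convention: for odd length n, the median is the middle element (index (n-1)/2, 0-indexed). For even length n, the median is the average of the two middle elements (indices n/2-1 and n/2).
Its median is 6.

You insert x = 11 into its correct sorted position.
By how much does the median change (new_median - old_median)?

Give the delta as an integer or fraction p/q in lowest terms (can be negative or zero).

Answer: 5/2

Derivation:
Old median = 6
After inserting x = 11: new sorted = [-14, -13, -8, 6, 11, 12, 19, 25]
New median = 17/2
Delta = 17/2 - 6 = 5/2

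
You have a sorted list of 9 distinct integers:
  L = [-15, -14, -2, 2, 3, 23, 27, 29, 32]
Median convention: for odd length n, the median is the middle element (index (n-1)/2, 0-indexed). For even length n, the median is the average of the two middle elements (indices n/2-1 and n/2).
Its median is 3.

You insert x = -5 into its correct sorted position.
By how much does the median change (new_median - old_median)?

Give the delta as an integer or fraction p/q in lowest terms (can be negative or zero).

Answer: -1/2

Derivation:
Old median = 3
After inserting x = -5: new sorted = [-15, -14, -5, -2, 2, 3, 23, 27, 29, 32]
New median = 5/2
Delta = 5/2 - 3 = -1/2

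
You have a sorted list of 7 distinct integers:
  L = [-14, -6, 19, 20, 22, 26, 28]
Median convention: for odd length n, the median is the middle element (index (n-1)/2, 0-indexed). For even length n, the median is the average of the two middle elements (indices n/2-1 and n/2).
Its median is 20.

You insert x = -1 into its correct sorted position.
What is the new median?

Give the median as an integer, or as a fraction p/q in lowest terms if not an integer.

Old list (sorted, length 7): [-14, -6, 19, 20, 22, 26, 28]
Old median = 20
Insert x = -1
Old length odd (7). Middle was index 3 = 20.
New length even (8). New median = avg of two middle elements.
x = -1: 2 elements are < x, 5 elements are > x.
New sorted list: [-14, -6, -1, 19, 20, 22, 26, 28]
New median = 39/2

Answer: 39/2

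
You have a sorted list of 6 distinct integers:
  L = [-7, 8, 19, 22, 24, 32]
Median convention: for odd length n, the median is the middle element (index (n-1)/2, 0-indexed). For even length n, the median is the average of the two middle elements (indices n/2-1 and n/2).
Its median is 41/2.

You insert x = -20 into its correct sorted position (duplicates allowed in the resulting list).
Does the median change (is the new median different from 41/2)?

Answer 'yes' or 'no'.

Answer: yes

Derivation:
Old median = 41/2
Insert x = -20
New median = 19
Changed? yes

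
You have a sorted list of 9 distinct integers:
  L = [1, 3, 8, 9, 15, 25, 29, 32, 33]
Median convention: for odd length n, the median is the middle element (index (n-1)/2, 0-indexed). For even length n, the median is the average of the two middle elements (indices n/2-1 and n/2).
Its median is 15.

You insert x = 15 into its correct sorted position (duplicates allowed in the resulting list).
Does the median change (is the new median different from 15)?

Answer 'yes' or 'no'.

Old median = 15
Insert x = 15
New median = 15
Changed? no

Answer: no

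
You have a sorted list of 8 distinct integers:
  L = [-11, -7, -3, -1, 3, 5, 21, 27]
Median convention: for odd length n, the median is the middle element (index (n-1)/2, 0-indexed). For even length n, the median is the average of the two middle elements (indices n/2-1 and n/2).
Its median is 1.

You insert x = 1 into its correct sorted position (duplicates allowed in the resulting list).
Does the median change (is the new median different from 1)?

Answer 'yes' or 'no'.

Old median = 1
Insert x = 1
New median = 1
Changed? no

Answer: no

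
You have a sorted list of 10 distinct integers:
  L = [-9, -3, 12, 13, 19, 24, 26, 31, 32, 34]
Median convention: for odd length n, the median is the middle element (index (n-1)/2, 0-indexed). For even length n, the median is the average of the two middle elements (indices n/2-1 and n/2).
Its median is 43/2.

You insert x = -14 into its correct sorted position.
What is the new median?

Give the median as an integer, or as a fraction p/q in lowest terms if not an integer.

Old list (sorted, length 10): [-9, -3, 12, 13, 19, 24, 26, 31, 32, 34]
Old median = 43/2
Insert x = -14
Old length even (10). Middle pair: indices 4,5 = 19,24.
New length odd (11). New median = single middle element.
x = -14: 0 elements are < x, 10 elements are > x.
New sorted list: [-14, -9, -3, 12, 13, 19, 24, 26, 31, 32, 34]
New median = 19

Answer: 19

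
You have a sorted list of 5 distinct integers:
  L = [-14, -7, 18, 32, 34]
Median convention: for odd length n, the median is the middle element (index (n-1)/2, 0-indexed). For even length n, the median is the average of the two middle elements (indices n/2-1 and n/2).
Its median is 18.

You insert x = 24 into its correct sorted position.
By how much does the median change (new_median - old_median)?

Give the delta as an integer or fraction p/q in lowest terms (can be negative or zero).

Old median = 18
After inserting x = 24: new sorted = [-14, -7, 18, 24, 32, 34]
New median = 21
Delta = 21 - 18 = 3

Answer: 3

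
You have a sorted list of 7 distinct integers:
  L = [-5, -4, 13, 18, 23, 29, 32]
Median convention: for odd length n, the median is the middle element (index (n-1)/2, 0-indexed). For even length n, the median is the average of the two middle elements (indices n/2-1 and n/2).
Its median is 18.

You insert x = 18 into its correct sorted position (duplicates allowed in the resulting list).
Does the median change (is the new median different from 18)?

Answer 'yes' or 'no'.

Old median = 18
Insert x = 18
New median = 18
Changed? no

Answer: no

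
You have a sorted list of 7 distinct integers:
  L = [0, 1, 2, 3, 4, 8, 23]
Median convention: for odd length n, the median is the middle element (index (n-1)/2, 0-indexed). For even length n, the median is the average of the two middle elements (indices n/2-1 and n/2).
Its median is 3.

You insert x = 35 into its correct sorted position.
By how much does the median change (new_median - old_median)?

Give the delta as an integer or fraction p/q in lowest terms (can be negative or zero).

Answer: 1/2

Derivation:
Old median = 3
After inserting x = 35: new sorted = [0, 1, 2, 3, 4, 8, 23, 35]
New median = 7/2
Delta = 7/2 - 3 = 1/2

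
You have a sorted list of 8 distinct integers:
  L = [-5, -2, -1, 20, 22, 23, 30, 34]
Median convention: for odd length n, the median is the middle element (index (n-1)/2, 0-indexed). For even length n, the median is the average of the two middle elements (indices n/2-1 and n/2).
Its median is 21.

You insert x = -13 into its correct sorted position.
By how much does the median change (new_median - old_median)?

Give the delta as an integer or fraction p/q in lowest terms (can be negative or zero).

Answer: -1

Derivation:
Old median = 21
After inserting x = -13: new sorted = [-13, -5, -2, -1, 20, 22, 23, 30, 34]
New median = 20
Delta = 20 - 21 = -1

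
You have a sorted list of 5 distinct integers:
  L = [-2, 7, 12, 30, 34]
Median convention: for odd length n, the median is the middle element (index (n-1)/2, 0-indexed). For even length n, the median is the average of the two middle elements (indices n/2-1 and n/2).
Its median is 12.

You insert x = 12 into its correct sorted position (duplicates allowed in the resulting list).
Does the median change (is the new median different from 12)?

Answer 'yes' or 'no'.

Answer: no

Derivation:
Old median = 12
Insert x = 12
New median = 12
Changed? no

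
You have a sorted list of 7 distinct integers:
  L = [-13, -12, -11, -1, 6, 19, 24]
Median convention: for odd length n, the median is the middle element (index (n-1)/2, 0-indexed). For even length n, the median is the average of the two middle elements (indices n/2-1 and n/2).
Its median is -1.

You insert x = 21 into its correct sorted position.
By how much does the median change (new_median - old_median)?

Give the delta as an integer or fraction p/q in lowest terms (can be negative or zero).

Old median = -1
After inserting x = 21: new sorted = [-13, -12, -11, -1, 6, 19, 21, 24]
New median = 5/2
Delta = 5/2 - -1 = 7/2

Answer: 7/2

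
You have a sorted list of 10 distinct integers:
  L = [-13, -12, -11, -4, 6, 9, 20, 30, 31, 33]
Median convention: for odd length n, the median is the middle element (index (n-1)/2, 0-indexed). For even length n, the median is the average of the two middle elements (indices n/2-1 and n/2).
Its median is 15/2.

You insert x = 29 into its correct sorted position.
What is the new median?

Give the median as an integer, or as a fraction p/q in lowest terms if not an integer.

Old list (sorted, length 10): [-13, -12, -11, -4, 6, 9, 20, 30, 31, 33]
Old median = 15/2
Insert x = 29
Old length even (10). Middle pair: indices 4,5 = 6,9.
New length odd (11). New median = single middle element.
x = 29: 7 elements are < x, 3 elements are > x.
New sorted list: [-13, -12, -11, -4, 6, 9, 20, 29, 30, 31, 33]
New median = 9

Answer: 9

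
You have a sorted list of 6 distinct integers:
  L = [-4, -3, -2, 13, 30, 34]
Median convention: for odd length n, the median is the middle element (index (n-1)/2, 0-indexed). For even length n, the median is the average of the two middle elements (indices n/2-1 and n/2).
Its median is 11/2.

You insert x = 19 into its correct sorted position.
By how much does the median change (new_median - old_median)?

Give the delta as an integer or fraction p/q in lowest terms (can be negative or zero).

Answer: 15/2

Derivation:
Old median = 11/2
After inserting x = 19: new sorted = [-4, -3, -2, 13, 19, 30, 34]
New median = 13
Delta = 13 - 11/2 = 15/2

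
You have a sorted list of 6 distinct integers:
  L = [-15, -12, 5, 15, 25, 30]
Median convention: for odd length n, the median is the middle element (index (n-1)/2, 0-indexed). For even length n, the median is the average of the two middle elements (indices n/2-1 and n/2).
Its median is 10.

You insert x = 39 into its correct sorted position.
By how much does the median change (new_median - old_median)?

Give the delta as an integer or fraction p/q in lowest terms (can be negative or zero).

Old median = 10
After inserting x = 39: new sorted = [-15, -12, 5, 15, 25, 30, 39]
New median = 15
Delta = 15 - 10 = 5

Answer: 5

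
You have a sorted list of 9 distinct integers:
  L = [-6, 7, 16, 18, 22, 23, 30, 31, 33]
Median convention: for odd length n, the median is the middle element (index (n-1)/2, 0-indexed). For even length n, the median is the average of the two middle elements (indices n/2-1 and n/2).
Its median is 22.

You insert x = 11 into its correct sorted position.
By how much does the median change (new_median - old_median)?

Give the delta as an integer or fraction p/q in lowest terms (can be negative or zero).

Answer: -2

Derivation:
Old median = 22
After inserting x = 11: new sorted = [-6, 7, 11, 16, 18, 22, 23, 30, 31, 33]
New median = 20
Delta = 20 - 22 = -2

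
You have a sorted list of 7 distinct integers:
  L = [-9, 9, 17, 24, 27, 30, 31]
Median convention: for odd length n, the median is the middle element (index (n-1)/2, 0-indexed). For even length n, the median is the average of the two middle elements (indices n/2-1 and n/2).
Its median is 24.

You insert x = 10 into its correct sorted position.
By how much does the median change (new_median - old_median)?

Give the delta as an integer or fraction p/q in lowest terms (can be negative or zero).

Old median = 24
After inserting x = 10: new sorted = [-9, 9, 10, 17, 24, 27, 30, 31]
New median = 41/2
Delta = 41/2 - 24 = -7/2

Answer: -7/2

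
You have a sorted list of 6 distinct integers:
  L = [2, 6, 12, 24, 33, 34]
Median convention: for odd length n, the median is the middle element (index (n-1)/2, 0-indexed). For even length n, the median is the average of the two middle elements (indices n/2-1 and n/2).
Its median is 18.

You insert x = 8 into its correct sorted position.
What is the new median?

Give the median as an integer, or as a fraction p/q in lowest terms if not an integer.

Answer: 12

Derivation:
Old list (sorted, length 6): [2, 6, 12, 24, 33, 34]
Old median = 18
Insert x = 8
Old length even (6). Middle pair: indices 2,3 = 12,24.
New length odd (7). New median = single middle element.
x = 8: 2 elements are < x, 4 elements are > x.
New sorted list: [2, 6, 8, 12, 24, 33, 34]
New median = 12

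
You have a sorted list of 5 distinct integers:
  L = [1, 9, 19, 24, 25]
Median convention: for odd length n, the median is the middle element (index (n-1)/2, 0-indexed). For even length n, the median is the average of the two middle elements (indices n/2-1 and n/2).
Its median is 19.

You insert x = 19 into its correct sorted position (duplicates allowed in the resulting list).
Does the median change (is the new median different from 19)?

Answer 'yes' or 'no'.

Answer: no

Derivation:
Old median = 19
Insert x = 19
New median = 19
Changed? no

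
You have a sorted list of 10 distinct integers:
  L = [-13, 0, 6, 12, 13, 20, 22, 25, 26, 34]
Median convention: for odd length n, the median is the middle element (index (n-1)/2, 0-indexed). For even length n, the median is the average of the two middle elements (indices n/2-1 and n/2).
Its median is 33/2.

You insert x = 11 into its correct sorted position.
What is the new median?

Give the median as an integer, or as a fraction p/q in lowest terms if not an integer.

Old list (sorted, length 10): [-13, 0, 6, 12, 13, 20, 22, 25, 26, 34]
Old median = 33/2
Insert x = 11
Old length even (10). Middle pair: indices 4,5 = 13,20.
New length odd (11). New median = single middle element.
x = 11: 3 elements are < x, 7 elements are > x.
New sorted list: [-13, 0, 6, 11, 12, 13, 20, 22, 25, 26, 34]
New median = 13

Answer: 13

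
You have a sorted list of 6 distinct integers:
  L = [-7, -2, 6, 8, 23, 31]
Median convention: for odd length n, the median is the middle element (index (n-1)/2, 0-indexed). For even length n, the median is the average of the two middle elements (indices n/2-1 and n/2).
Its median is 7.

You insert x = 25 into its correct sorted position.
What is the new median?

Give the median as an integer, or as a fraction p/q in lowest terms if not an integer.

Old list (sorted, length 6): [-7, -2, 6, 8, 23, 31]
Old median = 7
Insert x = 25
Old length even (6). Middle pair: indices 2,3 = 6,8.
New length odd (7). New median = single middle element.
x = 25: 5 elements are < x, 1 elements are > x.
New sorted list: [-7, -2, 6, 8, 23, 25, 31]
New median = 8

Answer: 8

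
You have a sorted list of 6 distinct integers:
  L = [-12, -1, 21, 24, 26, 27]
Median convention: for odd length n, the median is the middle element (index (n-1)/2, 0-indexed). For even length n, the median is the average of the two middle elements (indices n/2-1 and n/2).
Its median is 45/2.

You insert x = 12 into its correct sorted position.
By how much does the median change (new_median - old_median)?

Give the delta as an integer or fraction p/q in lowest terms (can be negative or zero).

Old median = 45/2
After inserting x = 12: new sorted = [-12, -1, 12, 21, 24, 26, 27]
New median = 21
Delta = 21 - 45/2 = -3/2

Answer: -3/2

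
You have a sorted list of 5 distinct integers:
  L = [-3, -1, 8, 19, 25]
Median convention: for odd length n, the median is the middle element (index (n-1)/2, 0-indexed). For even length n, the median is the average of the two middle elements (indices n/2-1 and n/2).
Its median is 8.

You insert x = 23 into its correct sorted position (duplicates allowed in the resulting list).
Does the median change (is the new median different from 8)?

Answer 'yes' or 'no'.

Old median = 8
Insert x = 23
New median = 27/2
Changed? yes

Answer: yes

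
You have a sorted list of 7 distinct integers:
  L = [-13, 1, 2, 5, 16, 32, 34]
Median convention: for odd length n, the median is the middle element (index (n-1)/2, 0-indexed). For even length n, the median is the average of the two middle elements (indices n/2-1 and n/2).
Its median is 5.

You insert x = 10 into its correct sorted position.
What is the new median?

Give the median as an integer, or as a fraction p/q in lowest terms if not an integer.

Answer: 15/2

Derivation:
Old list (sorted, length 7): [-13, 1, 2, 5, 16, 32, 34]
Old median = 5
Insert x = 10
Old length odd (7). Middle was index 3 = 5.
New length even (8). New median = avg of two middle elements.
x = 10: 4 elements are < x, 3 elements are > x.
New sorted list: [-13, 1, 2, 5, 10, 16, 32, 34]
New median = 15/2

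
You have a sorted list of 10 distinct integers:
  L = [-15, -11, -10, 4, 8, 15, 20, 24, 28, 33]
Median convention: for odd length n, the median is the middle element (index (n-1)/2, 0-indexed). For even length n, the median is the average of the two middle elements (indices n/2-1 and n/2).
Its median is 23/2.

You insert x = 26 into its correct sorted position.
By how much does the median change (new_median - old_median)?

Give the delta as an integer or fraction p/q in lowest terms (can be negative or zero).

Answer: 7/2

Derivation:
Old median = 23/2
After inserting x = 26: new sorted = [-15, -11, -10, 4, 8, 15, 20, 24, 26, 28, 33]
New median = 15
Delta = 15 - 23/2 = 7/2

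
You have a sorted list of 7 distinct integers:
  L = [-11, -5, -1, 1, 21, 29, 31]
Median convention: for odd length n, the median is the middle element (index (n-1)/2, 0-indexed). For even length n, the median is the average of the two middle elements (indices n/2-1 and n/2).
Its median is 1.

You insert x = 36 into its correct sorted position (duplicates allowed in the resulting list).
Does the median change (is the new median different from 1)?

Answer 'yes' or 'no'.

Answer: yes

Derivation:
Old median = 1
Insert x = 36
New median = 11
Changed? yes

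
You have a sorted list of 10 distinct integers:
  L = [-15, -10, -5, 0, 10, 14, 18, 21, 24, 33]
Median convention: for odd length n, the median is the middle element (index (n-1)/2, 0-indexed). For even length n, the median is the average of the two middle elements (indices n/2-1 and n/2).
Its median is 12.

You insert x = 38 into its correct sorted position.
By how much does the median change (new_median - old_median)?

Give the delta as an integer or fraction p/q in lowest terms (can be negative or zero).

Answer: 2

Derivation:
Old median = 12
After inserting x = 38: new sorted = [-15, -10, -5, 0, 10, 14, 18, 21, 24, 33, 38]
New median = 14
Delta = 14 - 12 = 2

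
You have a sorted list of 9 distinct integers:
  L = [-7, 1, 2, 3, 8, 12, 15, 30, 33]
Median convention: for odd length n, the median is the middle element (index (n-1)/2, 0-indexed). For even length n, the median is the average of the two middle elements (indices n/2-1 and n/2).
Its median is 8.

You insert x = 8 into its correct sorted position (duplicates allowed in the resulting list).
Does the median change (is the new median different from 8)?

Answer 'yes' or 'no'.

Answer: no

Derivation:
Old median = 8
Insert x = 8
New median = 8
Changed? no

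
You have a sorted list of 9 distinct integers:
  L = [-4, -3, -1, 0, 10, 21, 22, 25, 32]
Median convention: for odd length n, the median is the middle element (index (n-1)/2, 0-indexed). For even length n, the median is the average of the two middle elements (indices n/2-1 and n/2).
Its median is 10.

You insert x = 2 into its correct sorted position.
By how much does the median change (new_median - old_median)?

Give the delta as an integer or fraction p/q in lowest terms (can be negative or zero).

Answer: -4

Derivation:
Old median = 10
After inserting x = 2: new sorted = [-4, -3, -1, 0, 2, 10, 21, 22, 25, 32]
New median = 6
Delta = 6 - 10 = -4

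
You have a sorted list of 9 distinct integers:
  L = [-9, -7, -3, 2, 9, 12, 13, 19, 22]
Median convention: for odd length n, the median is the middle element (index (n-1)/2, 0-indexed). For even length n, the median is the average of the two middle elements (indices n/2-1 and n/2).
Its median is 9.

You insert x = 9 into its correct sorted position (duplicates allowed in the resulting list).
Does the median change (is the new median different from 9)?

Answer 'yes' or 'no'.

Answer: no

Derivation:
Old median = 9
Insert x = 9
New median = 9
Changed? no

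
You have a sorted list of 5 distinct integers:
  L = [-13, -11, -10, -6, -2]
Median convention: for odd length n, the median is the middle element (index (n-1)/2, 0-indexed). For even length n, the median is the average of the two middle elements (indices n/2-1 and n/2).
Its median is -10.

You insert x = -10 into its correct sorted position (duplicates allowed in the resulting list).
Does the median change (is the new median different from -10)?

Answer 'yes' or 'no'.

Answer: no

Derivation:
Old median = -10
Insert x = -10
New median = -10
Changed? no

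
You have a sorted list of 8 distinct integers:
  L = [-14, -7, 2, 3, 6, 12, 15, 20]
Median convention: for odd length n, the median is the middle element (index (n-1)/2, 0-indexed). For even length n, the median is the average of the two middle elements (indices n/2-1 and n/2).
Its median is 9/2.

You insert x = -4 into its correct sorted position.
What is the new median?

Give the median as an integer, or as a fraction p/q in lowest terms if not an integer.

Answer: 3

Derivation:
Old list (sorted, length 8): [-14, -7, 2, 3, 6, 12, 15, 20]
Old median = 9/2
Insert x = -4
Old length even (8). Middle pair: indices 3,4 = 3,6.
New length odd (9). New median = single middle element.
x = -4: 2 elements are < x, 6 elements are > x.
New sorted list: [-14, -7, -4, 2, 3, 6, 12, 15, 20]
New median = 3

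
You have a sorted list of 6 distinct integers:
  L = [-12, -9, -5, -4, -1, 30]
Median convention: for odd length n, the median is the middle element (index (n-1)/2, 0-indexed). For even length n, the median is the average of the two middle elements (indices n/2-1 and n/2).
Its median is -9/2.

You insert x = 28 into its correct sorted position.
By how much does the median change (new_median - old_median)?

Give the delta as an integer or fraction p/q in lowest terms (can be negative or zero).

Old median = -9/2
After inserting x = 28: new sorted = [-12, -9, -5, -4, -1, 28, 30]
New median = -4
Delta = -4 - -9/2 = 1/2

Answer: 1/2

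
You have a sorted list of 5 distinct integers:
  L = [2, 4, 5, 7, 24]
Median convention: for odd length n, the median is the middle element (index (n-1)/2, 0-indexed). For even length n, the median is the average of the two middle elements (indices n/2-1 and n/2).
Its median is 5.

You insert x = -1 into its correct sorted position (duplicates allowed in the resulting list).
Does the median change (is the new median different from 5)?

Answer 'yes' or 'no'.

Answer: yes

Derivation:
Old median = 5
Insert x = -1
New median = 9/2
Changed? yes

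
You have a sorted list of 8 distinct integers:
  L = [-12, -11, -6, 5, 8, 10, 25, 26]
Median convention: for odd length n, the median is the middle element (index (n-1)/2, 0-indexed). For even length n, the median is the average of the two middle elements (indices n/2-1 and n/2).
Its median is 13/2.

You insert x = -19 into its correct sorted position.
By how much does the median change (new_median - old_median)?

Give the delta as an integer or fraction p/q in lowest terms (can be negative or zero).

Old median = 13/2
After inserting x = -19: new sorted = [-19, -12, -11, -6, 5, 8, 10, 25, 26]
New median = 5
Delta = 5 - 13/2 = -3/2

Answer: -3/2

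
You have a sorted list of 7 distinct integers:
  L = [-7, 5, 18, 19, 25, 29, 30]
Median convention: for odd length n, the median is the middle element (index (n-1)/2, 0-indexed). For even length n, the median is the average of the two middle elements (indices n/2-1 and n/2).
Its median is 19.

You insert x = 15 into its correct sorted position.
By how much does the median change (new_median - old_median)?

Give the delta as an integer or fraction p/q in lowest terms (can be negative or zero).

Old median = 19
After inserting x = 15: new sorted = [-7, 5, 15, 18, 19, 25, 29, 30]
New median = 37/2
Delta = 37/2 - 19 = -1/2

Answer: -1/2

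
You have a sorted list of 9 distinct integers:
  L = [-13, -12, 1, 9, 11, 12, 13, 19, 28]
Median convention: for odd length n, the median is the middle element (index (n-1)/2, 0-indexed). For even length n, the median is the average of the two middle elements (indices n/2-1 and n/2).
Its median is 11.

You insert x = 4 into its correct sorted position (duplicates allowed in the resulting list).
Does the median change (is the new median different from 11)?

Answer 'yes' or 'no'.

Old median = 11
Insert x = 4
New median = 10
Changed? yes

Answer: yes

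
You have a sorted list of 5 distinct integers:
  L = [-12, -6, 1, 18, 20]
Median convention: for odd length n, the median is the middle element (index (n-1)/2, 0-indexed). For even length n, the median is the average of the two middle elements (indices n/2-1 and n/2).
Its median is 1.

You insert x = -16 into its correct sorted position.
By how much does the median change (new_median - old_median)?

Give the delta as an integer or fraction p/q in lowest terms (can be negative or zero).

Old median = 1
After inserting x = -16: new sorted = [-16, -12, -6, 1, 18, 20]
New median = -5/2
Delta = -5/2 - 1 = -7/2

Answer: -7/2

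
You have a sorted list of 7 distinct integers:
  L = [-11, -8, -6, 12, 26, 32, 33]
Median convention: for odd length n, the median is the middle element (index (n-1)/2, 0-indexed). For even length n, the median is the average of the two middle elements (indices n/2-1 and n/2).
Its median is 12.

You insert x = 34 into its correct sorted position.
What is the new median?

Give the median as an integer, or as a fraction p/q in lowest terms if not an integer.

Answer: 19

Derivation:
Old list (sorted, length 7): [-11, -8, -6, 12, 26, 32, 33]
Old median = 12
Insert x = 34
Old length odd (7). Middle was index 3 = 12.
New length even (8). New median = avg of two middle elements.
x = 34: 7 elements are < x, 0 elements are > x.
New sorted list: [-11, -8, -6, 12, 26, 32, 33, 34]
New median = 19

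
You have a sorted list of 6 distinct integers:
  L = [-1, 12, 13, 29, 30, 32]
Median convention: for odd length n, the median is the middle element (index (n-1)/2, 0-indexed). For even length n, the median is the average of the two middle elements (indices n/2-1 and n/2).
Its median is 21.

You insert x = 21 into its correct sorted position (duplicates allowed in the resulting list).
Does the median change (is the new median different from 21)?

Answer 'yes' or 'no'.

Answer: no

Derivation:
Old median = 21
Insert x = 21
New median = 21
Changed? no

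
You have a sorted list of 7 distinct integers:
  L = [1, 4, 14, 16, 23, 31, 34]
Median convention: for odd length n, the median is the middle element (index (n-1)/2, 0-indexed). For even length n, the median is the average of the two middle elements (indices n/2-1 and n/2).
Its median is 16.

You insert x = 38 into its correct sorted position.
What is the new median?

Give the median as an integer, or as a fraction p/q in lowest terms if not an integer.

Old list (sorted, length 7): [1, 4, 14, 16, 23, 31, 34]
Old median = 16
Insert x = 38
Old length odd (7). Middle was index 3 = 16.
New length even (8). New median = avg of two middle elements.
x = 38: 7 elements are < x, 0 elements are > x.
New sorted list: [1, 4, 14, 16, 23, 31, 34, 38]
New median = 39/2

Answer: 39/2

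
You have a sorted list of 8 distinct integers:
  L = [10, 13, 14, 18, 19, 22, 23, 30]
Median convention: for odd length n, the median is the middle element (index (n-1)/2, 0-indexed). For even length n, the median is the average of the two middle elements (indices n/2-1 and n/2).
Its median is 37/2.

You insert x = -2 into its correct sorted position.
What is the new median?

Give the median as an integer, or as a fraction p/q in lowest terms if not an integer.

Answer: 18

Derivation:
Old list (sorted, length 8): [10, 13, 14, 18, 19, 22, 23, 30]
Old median = 37/2
Insert x = -2
Old length even (8). Middle pair: indices 3,4 = 18,19.
New length odd (9). New median = single middle element.
x = -2: 0 elements are < x, 8 elements are > x.
New sorted list: [-2, 10, 13, 14, 18, 19, 22, 23, 30]
New median = 18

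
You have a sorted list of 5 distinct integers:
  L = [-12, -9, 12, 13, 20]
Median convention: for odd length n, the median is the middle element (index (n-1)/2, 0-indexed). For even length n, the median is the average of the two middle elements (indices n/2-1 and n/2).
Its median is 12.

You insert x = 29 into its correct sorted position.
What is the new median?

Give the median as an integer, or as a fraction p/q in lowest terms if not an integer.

Old list (sorted, length 5): [-12, -9, 12, 13, 20]
Old median = 12
Insert x = 29
Old length odd (5). Middle was index 2 = 12.
New length even (6). New median = avg of two middle elements.
x = 29: 5 elements are < x, 0 elements are > x.
New sorted list: [-12, -9, 12, 13, 20, 29]
New median = 25/2

Answer: 25/2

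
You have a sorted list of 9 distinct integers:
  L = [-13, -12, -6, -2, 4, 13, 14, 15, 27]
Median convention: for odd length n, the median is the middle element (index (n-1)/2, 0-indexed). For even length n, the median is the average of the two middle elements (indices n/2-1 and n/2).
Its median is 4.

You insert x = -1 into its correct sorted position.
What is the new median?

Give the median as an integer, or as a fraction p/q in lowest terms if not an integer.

Old list (sorted, length 9): [-13, -12, -6, -2, 4, 13, 14, 15, 27]
Old median = 4
Insert x = -1
Old length odd (9). Middle was index 4 = 4.
New length even (10). New median = avg of two middle elements.
x = -1: 4 elements are < x, 5 elements are > x.
New sorted list: [-13, -12, -6, -2, -1, 4, 13, 14, 15, 27]
New median = 3/2

Answer: 3/2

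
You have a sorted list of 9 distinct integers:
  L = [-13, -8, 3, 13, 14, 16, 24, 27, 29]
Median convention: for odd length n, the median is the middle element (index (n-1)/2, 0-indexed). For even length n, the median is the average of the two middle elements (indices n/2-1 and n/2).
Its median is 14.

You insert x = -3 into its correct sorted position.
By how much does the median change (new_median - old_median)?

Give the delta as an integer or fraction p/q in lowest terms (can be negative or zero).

Old median = 14
After inserting x = -3: new sorted = [-13, -8, -3, 3, 13, 14, 16, 24, 27, 29]
New median = 27/2
Delta = 27/2 - 14 = -1/2

Answer: -1/2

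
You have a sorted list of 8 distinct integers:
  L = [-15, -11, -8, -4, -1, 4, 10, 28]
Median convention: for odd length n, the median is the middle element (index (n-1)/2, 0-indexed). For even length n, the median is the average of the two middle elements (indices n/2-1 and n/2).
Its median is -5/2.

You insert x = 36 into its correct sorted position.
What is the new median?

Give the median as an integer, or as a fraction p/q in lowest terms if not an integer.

Answer: -1

Derivation:
Old list (sorted, length 8): [-15, -11, -8, -4, -1, 4, 10, 28]
Old median = -5/2
Insert x = 36
Old length even (8). Middle pair: indices 3,4 = -4,-1.
New length odd (9). New median = single middle element.
x = 36: 8 elements are < x, 0 elements are > x.
New sorted list: [-15, -11, -8, -4, -1, 4, 10, 28, 36]
New median = -1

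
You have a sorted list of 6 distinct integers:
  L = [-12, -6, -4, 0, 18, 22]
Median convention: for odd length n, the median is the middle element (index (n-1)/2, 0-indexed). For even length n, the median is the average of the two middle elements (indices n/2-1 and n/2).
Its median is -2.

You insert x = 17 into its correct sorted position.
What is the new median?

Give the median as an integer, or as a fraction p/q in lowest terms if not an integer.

Old list (sorted, length 6): [-12, -6, -4, 0, 18, 22]
Old median = -2
Insert x = 17
Old length even (6). Middle pair: indices 2,3 = -4,0.
New length odd (7). New median = single middle element.
x = 17: 4 elements are < x, 2 elements are > x.
New sorted list: [-12, -6, -4, 0, 17, 18, 22]
New median = 0

Answer: 0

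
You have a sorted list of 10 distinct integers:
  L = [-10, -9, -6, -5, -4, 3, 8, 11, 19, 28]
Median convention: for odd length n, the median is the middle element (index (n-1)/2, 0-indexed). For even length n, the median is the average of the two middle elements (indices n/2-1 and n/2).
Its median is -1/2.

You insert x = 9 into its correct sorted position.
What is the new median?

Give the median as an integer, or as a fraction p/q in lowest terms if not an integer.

Answer: 3

Derivation:
Old list (sorted, length 10): [-10, -9, -6, -5, -4, 3, 8, 11, 19, 28]
Old median = -1/2
Insert x = 9
Old length even (10). Middle pair: indices 4,5 = -4,3.
New length odd (11). New median = single middle element.
x = 9: 7 elements are < x, 3 elements are > x.
New sorted list: [-10, -9, -6, -5, -4, 3, 8, 9, 11, 19, 28]
New median = 3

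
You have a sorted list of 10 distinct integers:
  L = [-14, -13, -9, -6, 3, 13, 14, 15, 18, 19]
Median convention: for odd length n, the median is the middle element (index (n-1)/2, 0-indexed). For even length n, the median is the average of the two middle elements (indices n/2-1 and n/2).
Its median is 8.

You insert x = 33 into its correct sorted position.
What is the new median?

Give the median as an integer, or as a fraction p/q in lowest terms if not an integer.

Old list (sorted, length 10): [-14, -13, -9, -6, 3, 13, 14, 15, 18, 19]
Old median = 8
Insert x = 33
Old length even (10). Middle pair: indices 4,5 = 3,13.
New length odd (11). New median = single middle element.
x = 33: 10 elements are < x, 0 elements are > x.
New sorted list: [-14, -13, -9, -6, 3, 13, 14, 15, 18, 19, 33]
New median = 13

Answer: 13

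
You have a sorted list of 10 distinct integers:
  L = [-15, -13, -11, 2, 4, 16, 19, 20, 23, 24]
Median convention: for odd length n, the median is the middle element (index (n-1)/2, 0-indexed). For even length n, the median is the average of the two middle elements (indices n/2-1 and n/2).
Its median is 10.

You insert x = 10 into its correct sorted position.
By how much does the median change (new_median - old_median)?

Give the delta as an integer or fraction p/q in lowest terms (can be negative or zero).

Answer: 0

Derivation:
Old median = 10
After inserting x = 10: new sorted = [-15, -13, -11, 2, 4, 10, 16, 19, 20, 23, 24]
New median = 10
Delta = 10 - 10 = 0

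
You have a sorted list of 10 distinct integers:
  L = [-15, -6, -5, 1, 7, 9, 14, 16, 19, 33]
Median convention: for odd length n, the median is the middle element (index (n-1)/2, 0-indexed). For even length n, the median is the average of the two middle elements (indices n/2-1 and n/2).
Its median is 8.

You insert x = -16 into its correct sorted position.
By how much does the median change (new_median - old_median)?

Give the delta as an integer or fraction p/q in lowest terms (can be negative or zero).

Old median = 8
After inserting x = -16: new sorted = [-16, -15, -6, -5, 1, 7, 9, 14, 16, 19, 33]
New median = 7
Delta = 7 - 8 = -1

Answer: -1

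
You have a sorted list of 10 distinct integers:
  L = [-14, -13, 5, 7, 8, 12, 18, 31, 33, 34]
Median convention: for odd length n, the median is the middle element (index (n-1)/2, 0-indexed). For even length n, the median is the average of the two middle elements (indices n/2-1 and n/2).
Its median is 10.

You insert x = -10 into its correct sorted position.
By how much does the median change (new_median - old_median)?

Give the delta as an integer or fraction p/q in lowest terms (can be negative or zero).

Old median = 10
After inserting x = -10: new sorted = [-14, -13, -10, 5, 7, 8, 12, 18, 31, 33, 34]
New median = 8
Delta = 8 - 10 = -2

Answer: -2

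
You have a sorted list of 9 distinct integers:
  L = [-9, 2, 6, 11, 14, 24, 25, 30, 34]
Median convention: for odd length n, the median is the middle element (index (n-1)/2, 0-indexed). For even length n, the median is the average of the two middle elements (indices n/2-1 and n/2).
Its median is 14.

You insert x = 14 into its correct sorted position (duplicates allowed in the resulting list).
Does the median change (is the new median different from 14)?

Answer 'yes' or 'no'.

Answer: no

Derivation:
Old median = 14
Insert x = 14
New median = 14
Changed? no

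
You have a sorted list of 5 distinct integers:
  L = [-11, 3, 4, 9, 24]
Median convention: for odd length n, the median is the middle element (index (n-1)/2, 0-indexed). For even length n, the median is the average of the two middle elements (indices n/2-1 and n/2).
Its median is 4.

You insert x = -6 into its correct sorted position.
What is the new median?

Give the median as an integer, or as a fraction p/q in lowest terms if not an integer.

Old list (sorted, length 5): [-11, 3, 4, 9, 24]
Old median = 4
Insert x = -6
Old length odd (5). Middle was index 2 = 4.
New length even (6). New median = avg of two middle elements.
x = -6: 1 elements are < x, 4 elements are > x.
New sorted list: [-11, -6, 3, 4, 9, 24]
New median = 7/2

Answer: 7/2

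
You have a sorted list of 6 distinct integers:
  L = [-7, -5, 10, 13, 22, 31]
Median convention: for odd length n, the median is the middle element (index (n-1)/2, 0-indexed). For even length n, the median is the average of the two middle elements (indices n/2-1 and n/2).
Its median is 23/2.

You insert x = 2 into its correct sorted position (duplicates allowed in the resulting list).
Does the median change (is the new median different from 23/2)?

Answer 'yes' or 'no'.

Answer: yes

Derivation:
Old median = 23/2
Insert x = 2
New median = 10
Changed? yes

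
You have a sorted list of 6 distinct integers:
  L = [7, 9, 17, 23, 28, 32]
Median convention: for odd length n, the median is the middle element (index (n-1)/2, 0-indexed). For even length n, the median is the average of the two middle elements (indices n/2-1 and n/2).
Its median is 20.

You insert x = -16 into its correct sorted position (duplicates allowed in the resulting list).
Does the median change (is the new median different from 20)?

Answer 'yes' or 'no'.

Answer: yes

Derivation:
Old median = 20
Insert x = -16
New median = 17
Changed? yes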